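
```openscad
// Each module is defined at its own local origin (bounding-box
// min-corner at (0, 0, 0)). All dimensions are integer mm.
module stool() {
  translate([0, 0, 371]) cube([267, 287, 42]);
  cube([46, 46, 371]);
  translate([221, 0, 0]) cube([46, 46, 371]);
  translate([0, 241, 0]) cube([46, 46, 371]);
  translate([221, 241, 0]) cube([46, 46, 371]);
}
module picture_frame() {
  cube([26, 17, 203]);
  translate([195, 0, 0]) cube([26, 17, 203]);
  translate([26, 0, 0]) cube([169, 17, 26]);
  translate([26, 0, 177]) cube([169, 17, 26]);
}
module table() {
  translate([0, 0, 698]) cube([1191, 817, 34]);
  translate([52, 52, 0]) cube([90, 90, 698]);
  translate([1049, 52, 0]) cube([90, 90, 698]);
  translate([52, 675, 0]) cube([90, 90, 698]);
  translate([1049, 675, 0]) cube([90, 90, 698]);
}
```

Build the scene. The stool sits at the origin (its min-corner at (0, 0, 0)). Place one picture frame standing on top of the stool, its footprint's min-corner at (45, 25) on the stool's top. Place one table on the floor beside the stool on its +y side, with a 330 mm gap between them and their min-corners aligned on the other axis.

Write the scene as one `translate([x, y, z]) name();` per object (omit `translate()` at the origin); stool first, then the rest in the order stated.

stool();
translate([45, 25, 413]) picture_frame();
translate([0, 617, 0]) table();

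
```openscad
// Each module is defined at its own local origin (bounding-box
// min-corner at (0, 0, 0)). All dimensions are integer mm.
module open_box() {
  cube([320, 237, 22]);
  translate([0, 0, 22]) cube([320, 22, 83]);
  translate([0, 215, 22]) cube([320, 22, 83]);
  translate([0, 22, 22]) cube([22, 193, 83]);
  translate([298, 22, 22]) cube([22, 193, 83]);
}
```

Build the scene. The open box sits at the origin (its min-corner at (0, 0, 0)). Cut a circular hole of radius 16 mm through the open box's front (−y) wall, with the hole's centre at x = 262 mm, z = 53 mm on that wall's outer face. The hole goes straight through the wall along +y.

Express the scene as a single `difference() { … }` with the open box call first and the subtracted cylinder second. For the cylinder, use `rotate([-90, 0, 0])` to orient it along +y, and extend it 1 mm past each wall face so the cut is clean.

difference() {
  open_box();
  translate([262, -1, 53]) rotate([-90, 0, 0]) cylinder(h = 24, r = 16);
}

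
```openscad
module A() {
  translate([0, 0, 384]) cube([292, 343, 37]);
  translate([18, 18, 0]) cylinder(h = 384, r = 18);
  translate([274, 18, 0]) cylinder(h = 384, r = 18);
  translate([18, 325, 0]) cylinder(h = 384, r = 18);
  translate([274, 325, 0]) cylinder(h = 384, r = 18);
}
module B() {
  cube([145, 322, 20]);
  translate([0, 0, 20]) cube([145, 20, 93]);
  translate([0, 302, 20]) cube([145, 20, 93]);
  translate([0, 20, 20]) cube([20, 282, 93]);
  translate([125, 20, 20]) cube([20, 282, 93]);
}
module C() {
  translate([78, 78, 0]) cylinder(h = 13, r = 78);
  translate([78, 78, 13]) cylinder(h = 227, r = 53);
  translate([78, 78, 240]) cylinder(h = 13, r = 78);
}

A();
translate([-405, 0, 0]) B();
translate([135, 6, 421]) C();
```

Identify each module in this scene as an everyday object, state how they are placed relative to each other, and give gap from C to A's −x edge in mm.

The spool's min-x is at 135; the stool's min-x is 0; gap = 135 mm.

A is a stool. B is an open box. C is a spool. The open box is on the floor beside the stool on its −x side. The spool is on top of the stool. The gap from the spool to the stool's −x edge is 135 mm.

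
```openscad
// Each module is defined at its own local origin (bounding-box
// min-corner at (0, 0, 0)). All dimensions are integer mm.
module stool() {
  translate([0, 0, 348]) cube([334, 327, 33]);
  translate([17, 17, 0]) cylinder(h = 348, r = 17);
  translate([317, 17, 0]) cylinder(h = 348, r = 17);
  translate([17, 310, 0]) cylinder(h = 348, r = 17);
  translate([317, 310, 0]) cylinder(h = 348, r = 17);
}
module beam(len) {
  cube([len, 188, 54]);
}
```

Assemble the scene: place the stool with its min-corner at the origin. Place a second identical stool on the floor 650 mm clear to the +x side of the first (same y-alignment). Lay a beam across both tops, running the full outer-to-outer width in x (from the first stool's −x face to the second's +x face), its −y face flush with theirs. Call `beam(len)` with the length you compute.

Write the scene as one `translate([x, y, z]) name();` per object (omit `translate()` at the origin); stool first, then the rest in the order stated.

stool();
translate([984, 0, 0]) stool();
translate([0, 0, 381]) beam(1318);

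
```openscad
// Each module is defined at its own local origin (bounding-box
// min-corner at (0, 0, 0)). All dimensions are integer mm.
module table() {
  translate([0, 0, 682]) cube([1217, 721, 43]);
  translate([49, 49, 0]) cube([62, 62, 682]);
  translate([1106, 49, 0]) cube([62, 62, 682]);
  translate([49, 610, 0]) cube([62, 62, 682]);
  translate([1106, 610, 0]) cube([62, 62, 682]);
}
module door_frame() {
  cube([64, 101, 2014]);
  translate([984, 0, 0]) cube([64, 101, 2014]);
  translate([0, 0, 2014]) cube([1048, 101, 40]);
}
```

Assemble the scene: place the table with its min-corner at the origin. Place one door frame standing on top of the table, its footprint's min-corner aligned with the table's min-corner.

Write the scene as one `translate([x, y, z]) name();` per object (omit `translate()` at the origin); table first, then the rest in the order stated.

table();
translate([0, 0, 725]) door_frame();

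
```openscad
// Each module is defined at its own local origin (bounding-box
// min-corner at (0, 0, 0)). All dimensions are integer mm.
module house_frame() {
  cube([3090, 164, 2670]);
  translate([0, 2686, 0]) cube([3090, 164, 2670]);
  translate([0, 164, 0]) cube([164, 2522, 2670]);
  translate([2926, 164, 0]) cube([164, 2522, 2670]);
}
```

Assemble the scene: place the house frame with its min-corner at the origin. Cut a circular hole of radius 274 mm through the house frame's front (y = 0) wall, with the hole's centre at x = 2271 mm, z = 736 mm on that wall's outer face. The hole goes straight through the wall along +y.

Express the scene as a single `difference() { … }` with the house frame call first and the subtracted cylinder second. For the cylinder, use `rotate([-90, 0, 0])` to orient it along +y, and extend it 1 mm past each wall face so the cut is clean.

difference() {
  house_frame();
  translate([2271, -1, 736]) rotate([-90, 0, 0]) cylinder(h = 166, r = 274);
}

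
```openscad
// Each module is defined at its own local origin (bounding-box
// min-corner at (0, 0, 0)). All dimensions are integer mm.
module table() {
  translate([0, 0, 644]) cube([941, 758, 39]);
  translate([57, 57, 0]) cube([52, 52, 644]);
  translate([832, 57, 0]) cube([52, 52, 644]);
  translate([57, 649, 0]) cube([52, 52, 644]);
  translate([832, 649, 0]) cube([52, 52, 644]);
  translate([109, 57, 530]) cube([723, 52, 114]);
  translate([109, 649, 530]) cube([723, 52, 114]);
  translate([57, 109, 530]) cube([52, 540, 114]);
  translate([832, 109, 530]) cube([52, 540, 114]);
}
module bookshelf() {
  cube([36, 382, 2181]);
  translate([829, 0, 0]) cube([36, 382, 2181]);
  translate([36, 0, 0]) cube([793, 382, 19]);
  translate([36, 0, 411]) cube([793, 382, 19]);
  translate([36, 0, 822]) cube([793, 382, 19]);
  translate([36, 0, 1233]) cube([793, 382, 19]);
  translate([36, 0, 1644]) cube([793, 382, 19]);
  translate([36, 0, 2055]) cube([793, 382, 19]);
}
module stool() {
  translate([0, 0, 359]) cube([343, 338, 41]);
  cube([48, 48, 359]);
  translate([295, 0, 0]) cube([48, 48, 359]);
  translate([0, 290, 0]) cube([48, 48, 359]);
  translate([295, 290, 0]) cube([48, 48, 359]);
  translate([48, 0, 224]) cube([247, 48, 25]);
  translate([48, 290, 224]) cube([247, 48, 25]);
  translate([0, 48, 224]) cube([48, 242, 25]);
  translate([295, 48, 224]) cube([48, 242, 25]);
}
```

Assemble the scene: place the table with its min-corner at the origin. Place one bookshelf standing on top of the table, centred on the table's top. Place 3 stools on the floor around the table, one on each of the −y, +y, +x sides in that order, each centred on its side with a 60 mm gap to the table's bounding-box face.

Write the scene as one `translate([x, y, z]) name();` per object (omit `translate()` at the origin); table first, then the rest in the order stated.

table();
translate([38, 188, 683]) bookshelf();
translate([299, -398, 0]) stool();
translate([299, 818, 0]) stool();
translate([1001, 210, 0]) stool();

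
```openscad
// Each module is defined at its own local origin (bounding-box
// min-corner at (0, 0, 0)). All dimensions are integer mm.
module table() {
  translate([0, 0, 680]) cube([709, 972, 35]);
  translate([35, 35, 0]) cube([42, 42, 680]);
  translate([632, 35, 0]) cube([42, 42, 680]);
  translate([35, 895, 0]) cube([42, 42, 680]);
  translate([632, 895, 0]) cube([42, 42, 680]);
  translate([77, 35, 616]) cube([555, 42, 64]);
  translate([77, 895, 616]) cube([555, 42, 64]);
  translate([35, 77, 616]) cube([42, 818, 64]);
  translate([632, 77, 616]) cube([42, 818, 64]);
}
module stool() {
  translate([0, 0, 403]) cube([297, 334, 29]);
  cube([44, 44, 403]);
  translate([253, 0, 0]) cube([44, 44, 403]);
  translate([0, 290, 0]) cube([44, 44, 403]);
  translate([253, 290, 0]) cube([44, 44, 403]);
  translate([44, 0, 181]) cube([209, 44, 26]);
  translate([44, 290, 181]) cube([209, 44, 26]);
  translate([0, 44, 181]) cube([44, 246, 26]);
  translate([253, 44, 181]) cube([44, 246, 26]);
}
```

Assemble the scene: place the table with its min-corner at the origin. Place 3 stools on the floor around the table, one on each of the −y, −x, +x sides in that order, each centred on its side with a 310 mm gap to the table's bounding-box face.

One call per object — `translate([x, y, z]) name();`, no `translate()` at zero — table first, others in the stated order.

table();
translate([206, -644, 0]) stool();
translate([-607, 319, 0]) stool();
translate([1019, 319, 0]) stool();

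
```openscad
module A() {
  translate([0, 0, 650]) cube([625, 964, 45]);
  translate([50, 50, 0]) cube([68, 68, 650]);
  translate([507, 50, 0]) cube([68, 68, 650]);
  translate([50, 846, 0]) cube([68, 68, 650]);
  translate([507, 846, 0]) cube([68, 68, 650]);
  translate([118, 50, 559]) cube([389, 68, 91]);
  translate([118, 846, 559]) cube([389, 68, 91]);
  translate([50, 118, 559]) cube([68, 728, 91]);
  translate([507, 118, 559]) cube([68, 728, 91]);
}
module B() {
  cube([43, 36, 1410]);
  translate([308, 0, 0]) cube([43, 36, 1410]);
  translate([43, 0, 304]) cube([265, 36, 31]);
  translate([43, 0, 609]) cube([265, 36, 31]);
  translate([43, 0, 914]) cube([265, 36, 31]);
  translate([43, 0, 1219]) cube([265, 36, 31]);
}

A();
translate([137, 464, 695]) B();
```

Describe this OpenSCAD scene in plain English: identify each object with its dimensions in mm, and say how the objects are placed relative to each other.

A is a table with a 625×964 mm rectangular top, 45 mm thick, top surface at z = 695 mm, supported by four 68×68 mm square legs, each inset 50 mm from the nearest pair of top edges, running from the floor. Four apron rails, 68 mm thick and 91 mm tall, run between adjacent legs with their top edges flush with the underside of the top and their outer faces flush with the legs' outer faces.

B is a straight ladder. Two 43×36 mm vertical rails, 1410 mm tall, stand 351 mm apart (outside-to-outside) with their front faces coplanar on the −y side. 4 rungs, each 36 mm deep and 31 mm tall, span between the inner faces of the rails, front faces flush with the rails. The lowest rung's underside is at z = 304 mm and rungs are spaced 305 mm apart (underside to underside).

The ladder is on top of the table, centred.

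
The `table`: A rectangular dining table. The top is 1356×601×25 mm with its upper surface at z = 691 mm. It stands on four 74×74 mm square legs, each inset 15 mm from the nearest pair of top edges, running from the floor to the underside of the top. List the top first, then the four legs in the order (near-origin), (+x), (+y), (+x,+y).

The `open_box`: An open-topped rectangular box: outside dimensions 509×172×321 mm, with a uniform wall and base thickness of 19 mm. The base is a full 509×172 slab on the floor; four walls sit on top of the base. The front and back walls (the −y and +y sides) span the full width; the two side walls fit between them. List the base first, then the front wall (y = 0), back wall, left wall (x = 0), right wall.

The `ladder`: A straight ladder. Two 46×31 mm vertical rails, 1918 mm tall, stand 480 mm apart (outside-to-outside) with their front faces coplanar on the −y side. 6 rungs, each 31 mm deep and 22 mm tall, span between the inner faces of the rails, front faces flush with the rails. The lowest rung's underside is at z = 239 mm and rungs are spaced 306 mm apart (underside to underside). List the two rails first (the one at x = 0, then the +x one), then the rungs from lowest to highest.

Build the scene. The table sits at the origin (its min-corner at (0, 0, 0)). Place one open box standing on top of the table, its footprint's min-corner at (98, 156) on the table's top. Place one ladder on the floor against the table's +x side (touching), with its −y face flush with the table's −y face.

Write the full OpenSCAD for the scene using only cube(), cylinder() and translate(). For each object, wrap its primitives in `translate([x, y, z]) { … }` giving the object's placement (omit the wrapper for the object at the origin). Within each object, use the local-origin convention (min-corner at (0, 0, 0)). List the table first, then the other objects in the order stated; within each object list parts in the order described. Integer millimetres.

translate([0, 0, 666]) cube([1356, 601, 25]);
translate([15, 15, 0]) cube([74, 74, 666]);
translate([1267, 15, 0]) cube([74, 74, 666]);
translate([15, 512, 0]) cube([74, 74, 666]);
translate([1267, 512, 0]) cube([74, 74, 666]);
translate([98, 156, 691]) {
  cube([509, 172, 19]);
  translate([0, 0, 19]) cube([509, 19, 302]);
  translate([0, 153, 19]) cube([509, 19, 302]);
  translate([0, 19, 19]) cube([19, 134, 302]);
  translate([490, 19, 19]) cube([19, 134, 302]);
}
translate([1356, 0, 0]) {
  cube([46, 31, 1918]);
  translate([434, 0, 0]) cube([46, 31, 1918]);
  translate([46, 0, 239]) cube([388, 31, 22]);
  translate([46, 0, 545]) cube([388, 31, 22]);
  translate([46, 0, 851]) cube([388, 31, 22]);
  translate([46, 0, 1157]) cube([388, 31, 22]);
  translate([46, 0, 1463]) cube([388, 31, 22]);
  translate([46, 0, 1769]) cube([388, 31, 22]);
}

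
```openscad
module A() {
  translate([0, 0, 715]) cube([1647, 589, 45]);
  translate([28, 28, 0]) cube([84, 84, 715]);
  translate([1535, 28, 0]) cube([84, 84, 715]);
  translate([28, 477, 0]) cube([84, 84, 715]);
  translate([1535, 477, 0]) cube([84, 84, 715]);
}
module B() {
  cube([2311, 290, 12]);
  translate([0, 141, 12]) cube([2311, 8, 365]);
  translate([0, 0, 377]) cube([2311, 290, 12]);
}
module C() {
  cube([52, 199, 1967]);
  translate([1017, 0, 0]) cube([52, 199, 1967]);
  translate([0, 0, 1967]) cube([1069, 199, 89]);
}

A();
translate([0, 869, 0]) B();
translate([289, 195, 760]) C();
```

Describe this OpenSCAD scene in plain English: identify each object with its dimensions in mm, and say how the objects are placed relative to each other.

A is a table: top 1647 mm (x) × 589 mm (y), 45 mm thick, upper face at z = 760 mm, on four 84×84 mm square legs, each inset 28 mm from the nearest pair of top edges, running from z = 0 to the bottom of the top.

B is an I-beam lying along x, 2311 mm long. Overall section height 389 mm. Two flanges 290 mm wide (y) and 12 mm thick, one on the floor and one at the top; a web 8 mm thick runs between them, centred on the flange width.

C is a door frame. The clear opening is 965 mm wide and 1967 mm high. Two 52 mm wide jambs, 199 mm deep, stand either side of the opening from the floor to the top of the opening. A 89 mm thick head sits across the top of both jambs, spanning the full outside width of the frame.

The I-beam is on the floor beside the table on its +y side. The door frame is on top of the table, centred.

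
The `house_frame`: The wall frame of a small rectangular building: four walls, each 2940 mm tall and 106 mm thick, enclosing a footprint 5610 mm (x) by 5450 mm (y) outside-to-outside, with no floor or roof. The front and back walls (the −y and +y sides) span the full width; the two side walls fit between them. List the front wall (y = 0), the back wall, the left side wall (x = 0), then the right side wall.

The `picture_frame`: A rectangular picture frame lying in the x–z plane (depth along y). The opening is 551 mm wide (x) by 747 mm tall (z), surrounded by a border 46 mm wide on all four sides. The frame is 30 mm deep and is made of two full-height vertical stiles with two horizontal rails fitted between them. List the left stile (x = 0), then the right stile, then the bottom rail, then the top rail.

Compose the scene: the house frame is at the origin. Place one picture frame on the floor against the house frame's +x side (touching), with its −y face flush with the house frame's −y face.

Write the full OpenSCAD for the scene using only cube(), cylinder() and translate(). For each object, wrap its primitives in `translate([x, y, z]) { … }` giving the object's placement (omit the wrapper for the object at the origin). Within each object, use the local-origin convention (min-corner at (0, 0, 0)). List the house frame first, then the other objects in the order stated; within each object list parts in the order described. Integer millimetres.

cube([5610, 106, 2940]);
translate([0, 5344, 0]) cube([5610, 106, 2940]);
translate([0, 106, 0]) cube([106, 5238, 2940]);
translate([5504, 106, 0]) cube([106, 5238, 2940]);
translate([5610, 0, 0]) {
  cube([46, 30, 839]);
  translate([597, 0, 0]) cube([46, 30, 839]);
  translate([46, 0, 0]) cube([551, 30, 46]);
  translate([46, 0, 793]) cube([551, 30, 46]);
}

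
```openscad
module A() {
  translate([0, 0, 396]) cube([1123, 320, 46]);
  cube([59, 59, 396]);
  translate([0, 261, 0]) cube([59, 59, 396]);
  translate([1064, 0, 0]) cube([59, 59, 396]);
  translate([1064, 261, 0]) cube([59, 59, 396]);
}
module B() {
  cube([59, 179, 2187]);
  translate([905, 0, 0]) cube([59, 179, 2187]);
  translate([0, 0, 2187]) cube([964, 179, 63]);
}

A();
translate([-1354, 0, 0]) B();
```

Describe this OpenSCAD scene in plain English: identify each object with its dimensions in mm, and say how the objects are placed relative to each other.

A is a bench: a 1123×320 mm seat slab, 46 mm thick, top at z = 442 mm, on four 59×59 mm square legs flush with the seat corners and standing on z = 0.

B is a door frame. The clear opening is 846 mm wide and 2187 mm high. Two 59 mm wide jambs, 179 mm deep, stand either side of the opening from the floor to the top of the opening. A 63 mm thick head sits across the top of both jambs, spanning the full outside width of the frame.

The door frame is on the floor beside the bench on its −x side.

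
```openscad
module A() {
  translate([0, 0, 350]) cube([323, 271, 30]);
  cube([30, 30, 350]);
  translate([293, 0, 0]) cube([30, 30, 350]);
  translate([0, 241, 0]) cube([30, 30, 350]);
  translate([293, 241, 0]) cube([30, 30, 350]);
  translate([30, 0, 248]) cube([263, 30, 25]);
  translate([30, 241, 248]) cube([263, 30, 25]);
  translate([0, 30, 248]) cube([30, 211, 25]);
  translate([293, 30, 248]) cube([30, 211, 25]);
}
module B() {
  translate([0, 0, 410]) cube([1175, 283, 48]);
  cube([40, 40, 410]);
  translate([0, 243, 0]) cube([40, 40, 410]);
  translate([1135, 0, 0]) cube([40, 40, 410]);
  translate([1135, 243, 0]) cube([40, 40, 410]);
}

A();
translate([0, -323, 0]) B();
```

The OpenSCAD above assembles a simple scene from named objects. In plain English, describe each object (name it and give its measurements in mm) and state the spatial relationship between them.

A is a simple wooden stool: a rectangular seat 323 mm (x) by 271 mm (y), 30 mm thick, top face at z = 380 mm, on four square legs, each 30×30 mm in cross-section. The legs rest on z = 0, each flush with a corner of the seat. Four stretchers, 30 mm wide and 25 mm tall, connect adjacent legs with their undersides at z = 248 mm, each running between the inner faces of the legs it joins and aligned with the legs' outer faces on the other axis.

B is a long wooden bench with a 1175 mm (x) × 283 mm (y) seat, 48 mm thick, its top surface 458 mm above the floor. Four 40 mm square legs at the seat corners, flush with the edges, run from z = 0 to the seat underside.

The bench is on the floor beside the stool on its −y side.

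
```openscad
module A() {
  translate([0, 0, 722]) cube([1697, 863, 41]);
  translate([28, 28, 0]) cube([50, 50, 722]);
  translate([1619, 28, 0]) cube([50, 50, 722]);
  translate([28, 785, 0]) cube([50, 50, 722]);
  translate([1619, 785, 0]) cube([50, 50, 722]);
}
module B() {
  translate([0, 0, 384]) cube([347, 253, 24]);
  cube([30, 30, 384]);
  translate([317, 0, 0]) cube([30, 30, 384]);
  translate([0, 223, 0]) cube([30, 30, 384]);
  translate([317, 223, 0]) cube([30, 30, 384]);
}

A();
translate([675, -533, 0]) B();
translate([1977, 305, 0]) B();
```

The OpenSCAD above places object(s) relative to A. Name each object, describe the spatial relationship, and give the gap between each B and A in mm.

Each stool's nearest face is 280 mm from the table's bounding box.

A is a table. B is a stool. Two stools sit around the table at the −y, +x sides. The gap between each stool and the table is 280 mm.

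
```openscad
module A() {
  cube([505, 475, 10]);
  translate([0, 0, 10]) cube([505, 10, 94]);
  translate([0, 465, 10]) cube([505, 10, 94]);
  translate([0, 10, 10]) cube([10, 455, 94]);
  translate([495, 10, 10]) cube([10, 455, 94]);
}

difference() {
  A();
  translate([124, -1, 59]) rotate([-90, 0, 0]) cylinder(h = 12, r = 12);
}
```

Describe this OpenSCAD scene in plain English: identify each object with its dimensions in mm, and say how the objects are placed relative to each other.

A is an open storage box with external size 505×475×104 mm and wall thickness 10 mm (the base is also 10 mm thick). The base covers the whole footprint; the four walls stand on the base, with the y-facing walls full-width and the x-facing walls fitting between their inner faces.

The open box has a circular hole of radius 12 mm through its front wall, centred at (x = 124, z = 59).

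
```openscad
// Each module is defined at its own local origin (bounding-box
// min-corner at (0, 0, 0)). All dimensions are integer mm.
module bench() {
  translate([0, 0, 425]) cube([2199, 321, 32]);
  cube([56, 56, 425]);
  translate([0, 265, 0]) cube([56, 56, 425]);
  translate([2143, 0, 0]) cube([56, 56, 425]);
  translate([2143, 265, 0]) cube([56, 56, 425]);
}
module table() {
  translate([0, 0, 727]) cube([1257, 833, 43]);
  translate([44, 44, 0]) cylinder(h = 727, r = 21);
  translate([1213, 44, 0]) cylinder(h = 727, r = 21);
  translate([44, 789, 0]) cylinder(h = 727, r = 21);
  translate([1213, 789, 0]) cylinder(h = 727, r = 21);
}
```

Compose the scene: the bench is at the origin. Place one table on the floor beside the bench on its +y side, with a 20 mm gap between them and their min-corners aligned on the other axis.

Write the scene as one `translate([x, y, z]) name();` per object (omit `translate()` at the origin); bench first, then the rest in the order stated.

bench();
translate([0, 341, 0]) table();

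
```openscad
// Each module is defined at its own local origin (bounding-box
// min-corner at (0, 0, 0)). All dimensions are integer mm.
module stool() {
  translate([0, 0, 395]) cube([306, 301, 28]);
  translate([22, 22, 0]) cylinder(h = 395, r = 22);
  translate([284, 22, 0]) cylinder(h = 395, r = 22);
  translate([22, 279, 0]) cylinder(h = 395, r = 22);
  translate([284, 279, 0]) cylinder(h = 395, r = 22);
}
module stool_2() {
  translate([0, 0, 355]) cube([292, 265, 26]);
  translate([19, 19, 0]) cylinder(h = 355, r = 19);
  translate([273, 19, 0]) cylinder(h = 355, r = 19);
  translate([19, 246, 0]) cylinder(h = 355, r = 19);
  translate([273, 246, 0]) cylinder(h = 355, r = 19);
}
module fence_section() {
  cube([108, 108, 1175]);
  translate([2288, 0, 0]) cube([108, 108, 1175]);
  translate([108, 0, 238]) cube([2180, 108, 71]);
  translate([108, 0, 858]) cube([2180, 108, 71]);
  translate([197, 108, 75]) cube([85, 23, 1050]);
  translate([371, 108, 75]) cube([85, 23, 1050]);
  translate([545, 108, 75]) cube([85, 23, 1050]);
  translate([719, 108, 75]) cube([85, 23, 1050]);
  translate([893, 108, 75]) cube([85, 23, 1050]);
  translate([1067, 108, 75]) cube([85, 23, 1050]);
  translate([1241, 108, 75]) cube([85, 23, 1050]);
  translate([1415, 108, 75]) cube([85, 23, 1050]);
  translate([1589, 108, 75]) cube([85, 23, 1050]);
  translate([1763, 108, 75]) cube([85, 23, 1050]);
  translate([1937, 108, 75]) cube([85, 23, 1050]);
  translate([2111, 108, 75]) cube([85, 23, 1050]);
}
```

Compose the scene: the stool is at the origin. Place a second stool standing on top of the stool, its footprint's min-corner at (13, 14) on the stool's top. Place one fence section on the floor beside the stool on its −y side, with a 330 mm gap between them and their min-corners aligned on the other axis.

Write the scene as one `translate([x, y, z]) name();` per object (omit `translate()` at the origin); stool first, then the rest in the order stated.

stool();
translate([13, 14, 423]) stool_2();
translate([0, -461, 0]) fence_section();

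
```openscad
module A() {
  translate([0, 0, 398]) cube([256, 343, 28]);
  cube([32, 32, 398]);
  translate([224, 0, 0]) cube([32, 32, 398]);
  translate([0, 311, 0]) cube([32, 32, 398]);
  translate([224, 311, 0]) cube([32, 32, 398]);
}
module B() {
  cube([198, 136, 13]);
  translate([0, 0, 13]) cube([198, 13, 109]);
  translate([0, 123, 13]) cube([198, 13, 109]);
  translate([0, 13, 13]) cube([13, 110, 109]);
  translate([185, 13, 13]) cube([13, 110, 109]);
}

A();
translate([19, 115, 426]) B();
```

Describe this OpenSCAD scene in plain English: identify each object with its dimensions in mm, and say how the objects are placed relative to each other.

A is a four-legged stool. The seat is a 256×343×28 mm slab whose top surface is at z = 426 mm; four square legs, each 32×32 mm in cross-section, run from the floor (z = 0) to the underside of the seat, each flush with a corner of the seat.

B is an open storage box with external size 198×136×122 mm and wall thickness 13 mm (the base is also 13 mm thick). The base covers the whole footprint; the four walls stand on the base, with the y-facing walls full-width and the x-facing walls fitting between their inner faces.

The open box is on top of the stool.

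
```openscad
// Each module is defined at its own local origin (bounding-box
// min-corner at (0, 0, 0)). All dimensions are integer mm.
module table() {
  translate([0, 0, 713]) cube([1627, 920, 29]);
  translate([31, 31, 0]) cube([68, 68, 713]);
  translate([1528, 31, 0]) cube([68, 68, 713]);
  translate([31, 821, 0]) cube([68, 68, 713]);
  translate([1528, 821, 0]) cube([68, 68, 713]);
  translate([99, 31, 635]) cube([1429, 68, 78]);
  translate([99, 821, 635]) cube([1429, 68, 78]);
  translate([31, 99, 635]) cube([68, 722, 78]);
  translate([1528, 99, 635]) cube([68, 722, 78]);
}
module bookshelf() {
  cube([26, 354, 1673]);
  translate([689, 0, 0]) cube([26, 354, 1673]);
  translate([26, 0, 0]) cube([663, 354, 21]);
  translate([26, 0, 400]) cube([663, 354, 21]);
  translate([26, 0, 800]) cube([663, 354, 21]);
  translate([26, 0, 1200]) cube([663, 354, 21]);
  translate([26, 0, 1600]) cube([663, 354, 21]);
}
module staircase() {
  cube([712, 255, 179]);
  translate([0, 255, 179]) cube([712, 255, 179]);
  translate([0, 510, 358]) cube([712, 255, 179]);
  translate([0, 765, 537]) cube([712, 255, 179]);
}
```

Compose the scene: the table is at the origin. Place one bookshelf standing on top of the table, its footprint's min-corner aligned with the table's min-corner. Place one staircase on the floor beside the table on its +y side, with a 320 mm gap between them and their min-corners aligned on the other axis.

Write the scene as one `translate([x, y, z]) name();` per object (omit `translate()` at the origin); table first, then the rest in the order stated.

table();
translate([0, 0, 742]) bookshelf();
translate([0, 1240, 0]) staircase();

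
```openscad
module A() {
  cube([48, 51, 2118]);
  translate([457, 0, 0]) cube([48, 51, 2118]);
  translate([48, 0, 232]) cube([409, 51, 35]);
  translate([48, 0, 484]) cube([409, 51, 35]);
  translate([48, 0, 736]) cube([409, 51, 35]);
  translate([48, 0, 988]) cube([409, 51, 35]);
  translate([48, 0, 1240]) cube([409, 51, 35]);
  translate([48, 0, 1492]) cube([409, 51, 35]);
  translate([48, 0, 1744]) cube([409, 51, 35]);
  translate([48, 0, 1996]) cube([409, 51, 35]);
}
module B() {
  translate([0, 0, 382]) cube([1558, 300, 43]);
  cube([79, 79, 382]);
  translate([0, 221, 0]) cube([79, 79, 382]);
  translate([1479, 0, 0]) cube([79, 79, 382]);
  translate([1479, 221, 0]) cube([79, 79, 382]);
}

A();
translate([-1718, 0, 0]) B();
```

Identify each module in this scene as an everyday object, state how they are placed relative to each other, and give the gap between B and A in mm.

The bench's nearest face is 160 mm from the ladder's −x face.

A is a ladder. B is a bench. The bench is on the floor beside the ladder on its −x side. The gap between the bench and the ladder is 160 mm.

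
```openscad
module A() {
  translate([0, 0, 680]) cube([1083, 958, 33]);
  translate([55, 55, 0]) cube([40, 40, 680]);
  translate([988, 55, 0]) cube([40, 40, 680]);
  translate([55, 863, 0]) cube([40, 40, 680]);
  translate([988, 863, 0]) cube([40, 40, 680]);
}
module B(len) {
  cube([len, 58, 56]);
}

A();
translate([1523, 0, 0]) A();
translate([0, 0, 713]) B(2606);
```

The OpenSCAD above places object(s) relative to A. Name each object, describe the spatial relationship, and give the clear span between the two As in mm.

A is a table. B is a beam. A beam spans the tops of two tables. The clear span between the two tables is 440 mm.

Second table starts at x = 1523; first ends at x = 1083; clear span = 1523 − 1083 = 440 mm.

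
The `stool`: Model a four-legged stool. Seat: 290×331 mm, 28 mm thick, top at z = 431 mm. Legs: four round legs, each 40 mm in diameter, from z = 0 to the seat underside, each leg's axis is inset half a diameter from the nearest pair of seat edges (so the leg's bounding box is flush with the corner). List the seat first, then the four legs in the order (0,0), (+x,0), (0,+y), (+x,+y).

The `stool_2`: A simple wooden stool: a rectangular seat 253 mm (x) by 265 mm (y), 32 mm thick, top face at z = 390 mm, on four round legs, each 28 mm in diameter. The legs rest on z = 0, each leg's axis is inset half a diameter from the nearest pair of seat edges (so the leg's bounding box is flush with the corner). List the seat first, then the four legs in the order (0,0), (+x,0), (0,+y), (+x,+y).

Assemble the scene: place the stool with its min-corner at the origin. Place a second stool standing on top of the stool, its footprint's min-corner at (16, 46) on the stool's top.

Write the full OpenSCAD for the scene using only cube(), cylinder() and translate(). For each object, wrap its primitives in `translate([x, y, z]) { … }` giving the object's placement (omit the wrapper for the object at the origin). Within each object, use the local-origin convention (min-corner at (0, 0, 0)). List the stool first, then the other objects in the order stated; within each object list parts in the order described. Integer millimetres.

translate([0, 0, 403]) cube([290, 331, 28]);
translate([20, 20, 0]) cylinder(h = 403, r = 20);
translate([270, 20, 0]) cylinder(h = 403, r = 20);
translate([20, 311, 0]) cylinder(h = 403, r = 20);
translate([270, 311, 0]) cylinder(h = 403, r = 20);
translate([16, 46, 431]) {
  translate([0, 0, 358]) cube([253, 265, 32]);
  translate([14, 14, 0]) cylinder(h = 358, r = 14);
  translate([239, 14, 0]) cylinder(h = 358, r = 14);
  translate([14, 251, 0]) cylinder(h = 358, r = 14);
  translate([239, 251, 0]) cylinder(h = 358, r = 14);
}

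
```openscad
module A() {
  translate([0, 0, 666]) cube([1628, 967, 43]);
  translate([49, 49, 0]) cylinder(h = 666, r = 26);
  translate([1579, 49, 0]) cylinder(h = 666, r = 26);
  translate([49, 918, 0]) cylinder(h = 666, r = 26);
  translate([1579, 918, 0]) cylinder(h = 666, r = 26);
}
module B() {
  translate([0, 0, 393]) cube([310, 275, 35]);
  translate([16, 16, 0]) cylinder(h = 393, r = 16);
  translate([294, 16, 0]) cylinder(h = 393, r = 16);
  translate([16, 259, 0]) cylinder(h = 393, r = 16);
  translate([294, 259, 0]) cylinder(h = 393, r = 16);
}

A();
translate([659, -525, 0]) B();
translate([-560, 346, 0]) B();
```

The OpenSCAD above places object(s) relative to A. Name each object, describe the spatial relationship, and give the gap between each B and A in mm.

A is a table. B is a stool. Two stools sit around the table at the −y, −x sides. The gap between each stool and the table is 250 mm.

Each stool's nearest face is 250 mm from the table's bounding box.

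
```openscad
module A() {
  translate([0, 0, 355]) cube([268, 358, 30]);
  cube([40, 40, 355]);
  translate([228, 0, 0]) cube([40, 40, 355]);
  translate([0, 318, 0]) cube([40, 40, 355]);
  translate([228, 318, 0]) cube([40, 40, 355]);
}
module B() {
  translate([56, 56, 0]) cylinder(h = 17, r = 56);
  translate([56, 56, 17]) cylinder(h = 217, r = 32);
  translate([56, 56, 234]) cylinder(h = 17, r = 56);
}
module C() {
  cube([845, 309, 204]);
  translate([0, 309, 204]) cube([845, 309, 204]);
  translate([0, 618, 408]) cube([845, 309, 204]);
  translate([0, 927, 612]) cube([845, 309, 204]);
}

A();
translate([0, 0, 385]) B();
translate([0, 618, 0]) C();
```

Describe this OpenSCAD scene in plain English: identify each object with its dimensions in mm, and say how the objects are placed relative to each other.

A is a simple wooden stool: a rectangular seat 268 mm (x) by 358 mm (y), 30 mm thick, top face at z = 385 mm, on four square legs, each 40×40 mm in cross-section. The legs rest on z = 0, each flush with a corner of the seat.

B is a spool: two coaxial disc flanges of radius 56 mm and thickness 17 mm, joined by a core cylinder of radius 32 mm and height 217 mm. The lower flange rests on z = 0 and the three cylinders share a vertical axis.

C is a run of 4 identical solid stair steps. Each tread is 845×309 mm and each step block is 204 mm high. Step 1 rests on the floor; step k is offset from step 1 by (k−1)×309 mm in y and (k−1)×204 mm in z.

The spool is on top of the stool. The staircase is on the floor beside the stool on its +y side.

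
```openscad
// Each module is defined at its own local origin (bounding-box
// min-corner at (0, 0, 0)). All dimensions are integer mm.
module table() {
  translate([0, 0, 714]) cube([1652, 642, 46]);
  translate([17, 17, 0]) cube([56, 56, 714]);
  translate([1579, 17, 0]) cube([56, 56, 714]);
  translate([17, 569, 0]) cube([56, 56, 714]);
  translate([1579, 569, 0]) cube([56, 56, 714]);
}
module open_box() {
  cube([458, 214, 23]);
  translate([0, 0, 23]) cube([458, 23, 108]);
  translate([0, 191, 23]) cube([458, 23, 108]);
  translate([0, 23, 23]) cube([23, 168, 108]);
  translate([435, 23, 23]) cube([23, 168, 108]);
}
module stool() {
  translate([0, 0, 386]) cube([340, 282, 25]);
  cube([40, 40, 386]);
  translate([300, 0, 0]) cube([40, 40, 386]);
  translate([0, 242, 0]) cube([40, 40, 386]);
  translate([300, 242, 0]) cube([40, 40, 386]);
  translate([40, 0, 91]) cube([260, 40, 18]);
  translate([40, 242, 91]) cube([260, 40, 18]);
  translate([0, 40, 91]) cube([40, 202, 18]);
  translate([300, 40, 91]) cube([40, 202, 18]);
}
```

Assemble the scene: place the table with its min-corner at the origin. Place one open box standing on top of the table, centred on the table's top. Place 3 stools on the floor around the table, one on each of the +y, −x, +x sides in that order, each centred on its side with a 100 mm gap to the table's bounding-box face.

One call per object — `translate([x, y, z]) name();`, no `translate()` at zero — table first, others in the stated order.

table();
translate([597, 214, 760]) open_box();
translate([656, 742, 0]) stool();
translate([-440, 180, 0]) stool();
translate([1752, 180, 0]) stool();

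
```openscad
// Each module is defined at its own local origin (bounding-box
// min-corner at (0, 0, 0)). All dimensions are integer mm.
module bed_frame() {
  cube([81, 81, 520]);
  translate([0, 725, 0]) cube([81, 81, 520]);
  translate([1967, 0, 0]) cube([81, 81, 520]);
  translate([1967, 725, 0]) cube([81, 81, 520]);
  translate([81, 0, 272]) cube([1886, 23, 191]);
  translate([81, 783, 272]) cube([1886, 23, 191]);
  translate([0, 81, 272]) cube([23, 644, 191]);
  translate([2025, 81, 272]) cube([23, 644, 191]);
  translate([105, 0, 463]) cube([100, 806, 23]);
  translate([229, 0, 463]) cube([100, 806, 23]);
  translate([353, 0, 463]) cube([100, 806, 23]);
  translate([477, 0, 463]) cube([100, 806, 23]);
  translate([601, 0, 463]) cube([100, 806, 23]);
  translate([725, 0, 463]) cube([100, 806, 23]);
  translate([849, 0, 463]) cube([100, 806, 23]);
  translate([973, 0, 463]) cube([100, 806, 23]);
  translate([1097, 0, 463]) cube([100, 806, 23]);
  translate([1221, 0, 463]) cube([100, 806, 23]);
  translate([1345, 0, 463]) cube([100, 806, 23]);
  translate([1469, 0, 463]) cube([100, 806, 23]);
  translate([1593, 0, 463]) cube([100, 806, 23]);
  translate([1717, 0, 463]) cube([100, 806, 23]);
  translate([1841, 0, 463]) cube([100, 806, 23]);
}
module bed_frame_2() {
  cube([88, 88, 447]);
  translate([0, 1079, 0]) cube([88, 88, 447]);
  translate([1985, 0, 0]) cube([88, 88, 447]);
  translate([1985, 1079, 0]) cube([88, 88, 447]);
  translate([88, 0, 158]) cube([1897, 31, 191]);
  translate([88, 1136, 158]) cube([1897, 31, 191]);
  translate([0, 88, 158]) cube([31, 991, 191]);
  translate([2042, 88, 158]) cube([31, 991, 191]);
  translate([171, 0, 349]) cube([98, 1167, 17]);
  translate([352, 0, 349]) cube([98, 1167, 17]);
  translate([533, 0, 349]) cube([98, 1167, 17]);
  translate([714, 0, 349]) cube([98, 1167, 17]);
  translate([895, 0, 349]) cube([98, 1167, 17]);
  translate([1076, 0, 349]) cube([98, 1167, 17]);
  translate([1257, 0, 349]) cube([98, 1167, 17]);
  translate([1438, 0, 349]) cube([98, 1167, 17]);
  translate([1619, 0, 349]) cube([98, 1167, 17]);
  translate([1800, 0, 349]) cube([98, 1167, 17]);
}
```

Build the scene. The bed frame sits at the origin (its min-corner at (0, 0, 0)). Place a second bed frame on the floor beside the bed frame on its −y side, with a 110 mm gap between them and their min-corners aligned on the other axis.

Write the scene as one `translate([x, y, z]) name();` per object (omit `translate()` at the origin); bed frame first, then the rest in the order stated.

bed_frame();
translate([0, -1277, 0]) bed_frame_2();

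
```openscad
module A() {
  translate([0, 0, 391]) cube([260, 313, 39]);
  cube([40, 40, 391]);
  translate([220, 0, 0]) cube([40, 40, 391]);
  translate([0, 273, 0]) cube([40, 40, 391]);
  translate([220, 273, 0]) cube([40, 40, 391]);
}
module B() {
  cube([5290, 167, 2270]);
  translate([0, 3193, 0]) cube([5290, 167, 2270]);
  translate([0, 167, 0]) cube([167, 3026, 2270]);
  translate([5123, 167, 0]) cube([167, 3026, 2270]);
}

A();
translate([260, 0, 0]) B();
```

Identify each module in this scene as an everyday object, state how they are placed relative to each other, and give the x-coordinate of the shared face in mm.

The stool's +x face and the house frame's −x face are both at x = 260 mm.

A is a stool. B is a house frame. The house frame is against the stool's +x side, with their −y faces flush. The x-coordinate of the shared face is 260 mm.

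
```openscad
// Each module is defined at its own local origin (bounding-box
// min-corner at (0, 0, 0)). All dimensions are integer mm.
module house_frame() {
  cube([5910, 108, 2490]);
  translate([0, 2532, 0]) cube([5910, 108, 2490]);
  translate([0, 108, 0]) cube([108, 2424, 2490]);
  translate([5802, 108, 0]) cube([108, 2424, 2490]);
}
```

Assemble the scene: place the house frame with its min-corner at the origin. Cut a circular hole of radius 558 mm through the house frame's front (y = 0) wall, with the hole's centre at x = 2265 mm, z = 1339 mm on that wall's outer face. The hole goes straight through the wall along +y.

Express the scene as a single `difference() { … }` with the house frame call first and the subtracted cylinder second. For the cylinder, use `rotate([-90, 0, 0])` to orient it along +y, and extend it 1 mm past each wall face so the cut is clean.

difference() {
  house_frame();
  translate([2265, -1, 1339]) rotate([-90, 0, 0]) cylinder(h = 110, r = 558);
}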